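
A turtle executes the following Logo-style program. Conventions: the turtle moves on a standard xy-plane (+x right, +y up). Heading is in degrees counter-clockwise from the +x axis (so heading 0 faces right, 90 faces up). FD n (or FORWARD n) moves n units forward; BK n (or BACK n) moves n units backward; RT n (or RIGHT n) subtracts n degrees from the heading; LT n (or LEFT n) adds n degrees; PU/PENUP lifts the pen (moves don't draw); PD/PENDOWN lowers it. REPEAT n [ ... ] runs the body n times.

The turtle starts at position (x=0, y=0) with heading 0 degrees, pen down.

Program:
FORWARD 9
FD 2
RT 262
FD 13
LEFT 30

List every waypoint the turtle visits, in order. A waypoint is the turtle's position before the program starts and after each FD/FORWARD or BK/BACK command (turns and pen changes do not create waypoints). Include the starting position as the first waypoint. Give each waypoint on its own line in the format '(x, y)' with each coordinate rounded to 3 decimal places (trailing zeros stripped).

Executing turtle program step by step:
Start: pos=(0,0), heading=0, pen down
FD 9: (0,0) -> (9,0) [heading=0, draw]
FD 2: (9,0) -> (11,0) [heading=0, draw]
RT 262: heading 0 -> 98
FD 13: (11,0) -> (9.191,12.873) [heading=98, draw]
LT 30: heading 98 -> 128
Final: pos=(9.191,12.873), heading=128, 3 segment(s) drawn
Waypoints (4 total):
(0, 0)
(9, 0)
(11, 0)
(9.191, 12.873)

Answer: (0, 0)
(9, 0)
(11, 0)
(9.191, 12.873)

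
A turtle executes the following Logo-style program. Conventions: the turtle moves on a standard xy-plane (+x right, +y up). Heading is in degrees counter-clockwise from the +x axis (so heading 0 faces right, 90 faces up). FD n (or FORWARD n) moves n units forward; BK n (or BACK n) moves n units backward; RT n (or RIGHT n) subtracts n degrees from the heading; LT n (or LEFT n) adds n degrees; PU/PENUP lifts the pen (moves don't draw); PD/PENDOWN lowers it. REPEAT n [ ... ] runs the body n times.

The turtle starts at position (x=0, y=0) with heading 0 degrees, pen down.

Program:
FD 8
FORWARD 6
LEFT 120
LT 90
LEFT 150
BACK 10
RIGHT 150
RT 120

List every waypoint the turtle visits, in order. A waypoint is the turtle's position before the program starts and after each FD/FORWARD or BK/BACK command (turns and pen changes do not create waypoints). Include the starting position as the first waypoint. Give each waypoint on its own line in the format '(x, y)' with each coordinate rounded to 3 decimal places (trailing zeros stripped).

Answer: (0, 0)
(8, 0)
(14, 0)
(4, 0)

Derivation:
Executing turtle program step by step:
Start: pos=(0,0), heading=0, pen down
FD 8: (0,0) -> (8,0) [heading=0, draw]
FD 6: (8,0) -> (14,0) [heading=0, draw]
LT 120: heading 0 -> 120
LT 90: heading 120 -> 210
LT 150: heading 210 -> 0
BK 10: (14,0) -> (4,0) [heading=0, draw]
RT 150: heading 0 -> 210
RT 120: heading 210 -> 90
Final: pos=(4,0), heading=90, 3 segment(s) drawn
Waypoints (4 total):
(0, 0)
(8, 0)
(14, 0)
(4, 0)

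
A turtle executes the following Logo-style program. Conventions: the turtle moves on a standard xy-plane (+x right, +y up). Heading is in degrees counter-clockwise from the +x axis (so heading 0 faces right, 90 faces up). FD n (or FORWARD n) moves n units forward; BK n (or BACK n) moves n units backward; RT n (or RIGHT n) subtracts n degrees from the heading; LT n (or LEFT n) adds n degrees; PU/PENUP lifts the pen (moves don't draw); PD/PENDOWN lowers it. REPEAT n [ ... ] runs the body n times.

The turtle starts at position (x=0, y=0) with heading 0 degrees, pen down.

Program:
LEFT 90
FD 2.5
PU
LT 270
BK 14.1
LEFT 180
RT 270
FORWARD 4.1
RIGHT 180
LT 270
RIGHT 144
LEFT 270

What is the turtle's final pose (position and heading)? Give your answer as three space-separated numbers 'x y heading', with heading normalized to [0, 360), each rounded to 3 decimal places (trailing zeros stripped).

Answer: -14.1 -1.6 126

Derivation:
Executing turtle program step by step:
Start: pos=(0,0), heading=0, pen down
LT 90: heading 0 -> 90
FD 2.5: (0,0) -> (0,2.5) [heading=90, draw]
PU: pen up
LT 270: heading 90 -> 0
BK 14.1: (0,2.5) -> (-14.1,2.5) [heading=0, move]
LT 180: heading 0 -> 180
RT 270: heading 180 -> 270
FD 4.1: (-14.1,2.5) -> (-14.1,-1.6) [heading=270, move]
RT 180: heading 270 -> 90
LT 270: heading 90 -> 0
RT 144: heading 0 -> 216
LT 270: heading 216 -> 126
Final: pos=(-14.1,-1.6), heading=126, 1 segment(s) drawn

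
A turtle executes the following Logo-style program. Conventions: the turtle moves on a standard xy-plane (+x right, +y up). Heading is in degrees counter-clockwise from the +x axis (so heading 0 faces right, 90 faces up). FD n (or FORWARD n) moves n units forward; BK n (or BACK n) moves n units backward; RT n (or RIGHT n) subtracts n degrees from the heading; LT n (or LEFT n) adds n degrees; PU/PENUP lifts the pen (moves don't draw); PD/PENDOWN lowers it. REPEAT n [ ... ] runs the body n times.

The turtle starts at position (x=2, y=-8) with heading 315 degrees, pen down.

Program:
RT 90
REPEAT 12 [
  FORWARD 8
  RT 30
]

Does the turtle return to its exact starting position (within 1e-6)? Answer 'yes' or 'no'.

Answer: yes

Derivation:
Executing turtle program step by step:
Start: pos=(2,-8), heading=315, pen down
RT 90: heading 315 -> 225
REPEAT 12 [
  -- iteration 1/12 --
  FD 8: (2,-8) -> (-3.657,-13.657) [heading=225, draw]
  RT 30: heading 225 -> 195
  -- iteration 2/12 --
  FD 8: (-3.657,-13.657) -> (-11.384,-15.727) [heading=195, draw]
  RT 30: heading 195 -> 165
  -- iteration 3/12 --
  FD 8: (-11.384,-15.727) -> (-19.112,-13.657) [heading=165, draw]
  RT 30: heading 165 -> 135
  -- iteration 4/12 --
  FD 8: (-19.112,-13.657) -> (-24.769,-8) [heading=135, draw]
  RT 30: heading 135 -> 105
  -- iteration 5/12 --
  FD 8: (-24.769,-8) -> (-26.839,-0.273) [heading=105, draw]
  RT 30: heading 105 -> 75
  -- iteration 6/12 --
  FD 8: (-26.839,-0.273) -> (-24.769,7.455) [heading=75, draw]
  RT 30: heading 75 -> 45
  -- iteration 7/12 --
  FD 8: (-24.769,7.455) -> (-19.112,13.112) [heading=45, draw]
  RT 30: heading 45 -> 15
  -- iteration 8/12 --
  FD 8: (-19.112,13.112) -> (-11.384,15.182) [heading=15, draw]
  RT 30: heading 15 -> 345
  -- iteration 9/12 --
  FD 8: (-11.384,15.182) -> (-3.657,13.112) [heading=345, draw]
  RT 30: heading 345 -> 315
  -- iteration 10/12 --
  FD 8: (-3.657,13.112) -> (2,7.455) [heading=315, draw]
  RT 30: heading 315 -> 285
  -- iteration 11/12 --
  FD 8: (2,7.455) -> (4.071,-0.273) [heading=285, draw]
  RT 30: heading 285 -> 255
  -- iteration 12/12 --
  FD 8: (4.071,-0.273) -> (2,-8) [heading=255, draw]
  RT 30: heading 255 -> 225
]
Final: pos=(2,-8), heading=225, 12 segment(s) drawn

Start position: (2, -8)
Final position: (2, -8)
Distance = 0; < 1e-6 -> CLOSED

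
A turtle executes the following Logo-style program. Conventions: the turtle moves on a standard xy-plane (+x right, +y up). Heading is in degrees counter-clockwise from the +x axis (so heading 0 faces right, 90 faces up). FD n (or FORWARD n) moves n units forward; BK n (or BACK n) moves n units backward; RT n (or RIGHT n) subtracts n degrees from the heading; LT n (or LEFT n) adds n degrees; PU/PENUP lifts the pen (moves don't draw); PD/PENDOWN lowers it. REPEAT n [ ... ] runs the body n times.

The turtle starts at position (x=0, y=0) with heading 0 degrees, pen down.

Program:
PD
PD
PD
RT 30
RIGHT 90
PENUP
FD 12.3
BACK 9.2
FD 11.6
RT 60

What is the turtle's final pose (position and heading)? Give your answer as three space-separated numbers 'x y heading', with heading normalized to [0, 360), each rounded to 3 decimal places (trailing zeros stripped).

Executing turtle program step by step:
Start: pos=(0,0), heading=0, pen down
PD: pen down
PD: pen down
PD: pen down
RT 30: heading 0 -> 330
RT 90: heading 330 -> 240
PU: pen up
FD 12.3: (0,0) -> (-6.15,-10.652) [heading=240, move]
BK 9.2: (-6.15,-10.652) -> (-1.55,-2.685) [heading=240, move]
FD 11.6: (-1.55,-2.685) -> (-7.35,-12.731) [heading=240, move]
RT 60: heading 240 -> 180
Final: pos=(-7.35,-12.731), heading=180, 0 segment(s) drawn

Answer: -7.35 -12.731 180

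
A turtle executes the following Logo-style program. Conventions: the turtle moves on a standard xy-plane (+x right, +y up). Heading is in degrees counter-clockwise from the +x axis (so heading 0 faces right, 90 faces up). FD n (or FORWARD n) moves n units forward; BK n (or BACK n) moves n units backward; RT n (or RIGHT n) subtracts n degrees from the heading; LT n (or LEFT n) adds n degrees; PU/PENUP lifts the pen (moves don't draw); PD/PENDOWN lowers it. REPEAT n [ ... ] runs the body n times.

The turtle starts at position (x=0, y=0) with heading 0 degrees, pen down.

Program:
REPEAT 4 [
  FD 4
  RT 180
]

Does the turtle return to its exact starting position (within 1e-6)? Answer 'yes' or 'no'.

Answer: yes

Derivation:
Executing turtle program step by step:
Start: pos=(0,0), heading=0, pen down
REPEAT 4 [
  -- iteration 1/4 --
  FD 4: (0,0) -> (4,0) [heading=0, draw]
  RT 180: heading 0 -> 180
  -- iteration 2/4 --
  FD 4: (4,0) -> (0,0) [heading=180, draw]
  RT 180: heading 180 -> 0
  -- iteration 3/4 --
  FD 4: (0,0) -> (4,0) [heading=0, draw]
  RT 180: heading 0 -> 180
  -- iteration 4/4 --
  FD 4: (4,0) -> (0,0) [heading=180, draw]
  RT 180: heading 180 -> 0
]
Final: pos=(0,0), heading=0, 4 segment(s) drawn

Start position: (0, 0)
Final position: (0, 0)
Distance = 0; < 1e-6 -> CLOSED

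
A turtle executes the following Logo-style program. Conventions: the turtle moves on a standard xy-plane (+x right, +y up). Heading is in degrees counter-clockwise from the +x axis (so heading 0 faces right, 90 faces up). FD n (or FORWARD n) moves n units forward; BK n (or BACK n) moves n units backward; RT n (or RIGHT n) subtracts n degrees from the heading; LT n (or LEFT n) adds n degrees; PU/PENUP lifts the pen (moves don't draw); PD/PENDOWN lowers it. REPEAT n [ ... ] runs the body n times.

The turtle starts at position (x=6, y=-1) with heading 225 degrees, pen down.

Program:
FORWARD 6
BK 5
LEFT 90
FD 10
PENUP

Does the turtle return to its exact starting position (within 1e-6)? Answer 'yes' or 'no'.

Executing turtle program step by step:
Start: pos=(6,-1), heading=225, pen down
FD 6: (6,-1) -> (1.757,-5.243) [heading=225, draw]
BK 5: (1.757,-5.243) -> (5.293,-1.707) [heading=225, draw]
LT 90: heading 225 -> 315
FD 10: (5.293,-1.707) -> (12.364,-8.778) [heading=315, draw]
PU: pen up
Final: pos=(12.364,-8.778), heading=315, 3 segment(s) drawn

Start position: (6, -1)
Final position: (12.364, -8.778)
Distance = 10.05; >= 1e-6 -> NOT closed

Answer: no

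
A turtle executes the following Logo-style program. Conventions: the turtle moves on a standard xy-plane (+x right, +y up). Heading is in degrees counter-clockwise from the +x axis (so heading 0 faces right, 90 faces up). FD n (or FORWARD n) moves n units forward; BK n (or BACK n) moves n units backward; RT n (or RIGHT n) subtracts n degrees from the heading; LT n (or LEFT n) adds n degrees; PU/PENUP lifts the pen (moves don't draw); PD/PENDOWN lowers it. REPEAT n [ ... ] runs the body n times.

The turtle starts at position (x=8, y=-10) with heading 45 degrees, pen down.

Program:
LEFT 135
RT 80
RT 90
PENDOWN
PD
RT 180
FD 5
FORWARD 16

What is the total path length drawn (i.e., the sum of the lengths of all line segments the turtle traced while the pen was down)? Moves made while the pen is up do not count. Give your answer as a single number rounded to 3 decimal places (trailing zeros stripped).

Executing turtle program step by step:
Start: pos=(8,-10), heading=45, pen down
LT 135: heading 45 -> 180
RT 80: heading 180 -> 100
RT 90: heading 100 -> 10
PD: pen down
PD: pen down
RT 180: heading 10 -> 190
FD 5: (8,-10) -> (3.076,-10.868) [heading=190, draw]
FD 16: (3.076,-10.868) -> (-12.681,-13.647) [heading=190, draw]
Final: pos=(-12.681,-13.647), heading=190, 2 segment(s) drawn

Segment lengths:
  seg 1: (8,-10) -> (3.076,-10.868), length = 5
  seg 2: (3.076,-10.868) -> (-12.681,-13.647), length = 16
Total = 21

Answer: 21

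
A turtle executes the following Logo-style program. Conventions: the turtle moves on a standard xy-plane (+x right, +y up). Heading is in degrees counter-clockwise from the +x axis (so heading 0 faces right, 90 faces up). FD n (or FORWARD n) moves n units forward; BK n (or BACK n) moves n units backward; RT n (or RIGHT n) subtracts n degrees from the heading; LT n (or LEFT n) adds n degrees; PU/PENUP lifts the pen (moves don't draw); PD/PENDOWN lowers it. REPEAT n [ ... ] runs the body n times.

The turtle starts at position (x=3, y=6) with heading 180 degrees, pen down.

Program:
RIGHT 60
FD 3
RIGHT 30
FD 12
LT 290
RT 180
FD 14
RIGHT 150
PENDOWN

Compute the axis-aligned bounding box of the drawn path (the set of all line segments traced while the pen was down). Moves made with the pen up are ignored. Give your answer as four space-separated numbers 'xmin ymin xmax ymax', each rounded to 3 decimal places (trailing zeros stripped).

Answer: -11.656 6 3 20.598

Derivation:
Executing turtle program step by step:
Start: pos=(3,6), heading=180, pen down
RT 60: heading 180 -> 120
FD 3: (3,6) -> (1.5,8.598) [heading=120, draw]
RT 30: heading 120 -> 90
FD 12: (1.5,8.598) -> (1.5,20.598) [heading=90, draw]
LT 290: heading 90 -> 20
RT 180: heading 20 -> 200
FD 14: (1.5,20.598) -> (-11.656,15.81) [heading=200, draw]
RT 150: heading 200 -> 50
PD: pen down
Final: pos=(-11.656,15.81), heading=50, 3 segment(s) drawn

Segment endpoints: x in {-11.656, 1.5, 1.5, 3}, y in {6, 8.598, 15.81, 20.598}
xmin=-11.656, ymin=6, xmax=3, ymax=20.598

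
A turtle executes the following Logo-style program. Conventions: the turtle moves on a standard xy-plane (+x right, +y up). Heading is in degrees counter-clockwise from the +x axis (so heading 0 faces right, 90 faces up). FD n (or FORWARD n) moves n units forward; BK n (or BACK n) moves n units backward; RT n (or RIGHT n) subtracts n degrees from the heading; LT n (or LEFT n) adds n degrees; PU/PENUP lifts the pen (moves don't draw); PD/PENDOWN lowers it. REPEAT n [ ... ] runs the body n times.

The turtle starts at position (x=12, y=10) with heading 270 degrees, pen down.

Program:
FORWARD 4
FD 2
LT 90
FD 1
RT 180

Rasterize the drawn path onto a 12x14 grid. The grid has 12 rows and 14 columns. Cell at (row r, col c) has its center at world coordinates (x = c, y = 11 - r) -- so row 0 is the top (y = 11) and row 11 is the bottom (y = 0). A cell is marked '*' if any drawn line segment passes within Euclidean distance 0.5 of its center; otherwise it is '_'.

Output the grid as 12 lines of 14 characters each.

Segment 0: (12,10) -> (12,6)
Segment 1: (12,6) -> (12,4)
Segment 2: (12,4) -> (13,4)

Answer: ______________
____________*_
____________*_
____________*_
____________*_
____________*_
____________*_
____________**
______________
______________
______________
______________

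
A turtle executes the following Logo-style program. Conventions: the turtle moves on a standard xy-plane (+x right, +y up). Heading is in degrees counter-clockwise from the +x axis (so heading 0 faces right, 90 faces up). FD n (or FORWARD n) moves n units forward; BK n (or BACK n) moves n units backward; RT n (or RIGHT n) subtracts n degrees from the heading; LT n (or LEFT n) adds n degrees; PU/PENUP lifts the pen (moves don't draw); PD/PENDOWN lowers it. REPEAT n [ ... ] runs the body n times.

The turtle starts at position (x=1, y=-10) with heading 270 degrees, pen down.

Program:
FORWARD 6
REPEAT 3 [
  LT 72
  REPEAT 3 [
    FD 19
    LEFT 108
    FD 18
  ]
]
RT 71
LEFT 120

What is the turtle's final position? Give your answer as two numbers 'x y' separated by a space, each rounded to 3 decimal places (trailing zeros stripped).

Answer: -20.748 -15.191

Derivation:
Executing turtle program step by step:
Start: pos=(1,-10), heading=270, pen down
FD 6: (1,-10) -> (1,-16) [heading=270, draw]
REPEAT 3 [
  -- iteration 1/3 --
  LT 72: heading 270 -> 342
  REPEAT 3 [
    -- iteration 1/3 --
    FD 19: (1,-16) -> (19.07,-21.871) [heading=342, draw]
    LT 108: heading 342 -> 90
    FD 18: (19.07,-21.871) -> (19.07,-3.871) [heading=90, draw]
    -- iteration 2/3 --
    FD 19: (19.07,-3.871) -> (19.07,15.129) [heading=90, draw]
    LT 108: heading 90 -> 198
    FD 18: (19.07,15.129) -> (1.951,9.566) [heading=198, draw]
    -- iteration 3/3 --
    FD 19: (1.951,9.566) -> (-16.119,3.695) [heading=198, draw]
    LT 108: heading 198 -> 306
    FD 18: (-16.119,3.695) -> (-5.539,-10.867) [heading=306, draw]
  ]
  -- iteration 2/3 --
  LT 72: heading 306 -> 18
  REPEAT 3 [
    -- iteration 1/3 --
    FD 19: (-5.539,-10.867) -> (12.531,-4.996) [heading=18, draw]
    LT 108: heading 18 -> 126
    FD 18: (12.531,-4.996) -> (1.951,9.566) [heading=126, draw]
    -- iteration 2/3 --
    FD 19: (1.951,9.566) -> (-9.217,24.938) [heading=126, draw]
    LT 108: heading 126 -> 234
    FD 18: (-9.217,24.938) -> (-19.797,10.375) [heading=234, draw]
    -- iteration 3/3 --
    FD 19: (-19.797,10.375) -> (-30.965,-4.996) [heading=234, draw]
    LT 108: heading 234 -> 342
    FD 18: (-30.965,-4.996) -> (-13.846,-10.558) [heading=342, draw]
  ]
  -- iteration 3/3 --
  LT 72: heading 342 -> 54
  REPEAT 3 [
    -- iteration 1/3 --
    FD 19: (-13.846,-10.558) -> (-2.678,4.813) [heading=54, draw]
    LT 108: heading 54 -> 162
    FD 18: (-2.678,4.813) -> (-19.797,10.375) [heading=162, draw]
    -- iteration 2/3 --
    FD 19: (-19.797,10.375) -> (-37.867,16.247) [heading=162, draw]
    LT 108: heading 162 -> 270
    FD 18: (-37.867,16.247) -> (-37.867,-1.753) [heading=270, draw]
    -- iteration 3/3 --
    FD 19: (-37.867,-1.753) -> (-37.867,-20.753) [heading=270, draw]
    LT 108: heading 270 -> 18
    FD 18: (-37.867,-20.753) -> (-20.748,-15.191) [heading=18, draw]
  ]
]
RT 71: heading 18 -> 307
LT 120: heading 307 -> 67
Final: pos=(-20.748,-15.191), heading=67, 19 segment(s) drawn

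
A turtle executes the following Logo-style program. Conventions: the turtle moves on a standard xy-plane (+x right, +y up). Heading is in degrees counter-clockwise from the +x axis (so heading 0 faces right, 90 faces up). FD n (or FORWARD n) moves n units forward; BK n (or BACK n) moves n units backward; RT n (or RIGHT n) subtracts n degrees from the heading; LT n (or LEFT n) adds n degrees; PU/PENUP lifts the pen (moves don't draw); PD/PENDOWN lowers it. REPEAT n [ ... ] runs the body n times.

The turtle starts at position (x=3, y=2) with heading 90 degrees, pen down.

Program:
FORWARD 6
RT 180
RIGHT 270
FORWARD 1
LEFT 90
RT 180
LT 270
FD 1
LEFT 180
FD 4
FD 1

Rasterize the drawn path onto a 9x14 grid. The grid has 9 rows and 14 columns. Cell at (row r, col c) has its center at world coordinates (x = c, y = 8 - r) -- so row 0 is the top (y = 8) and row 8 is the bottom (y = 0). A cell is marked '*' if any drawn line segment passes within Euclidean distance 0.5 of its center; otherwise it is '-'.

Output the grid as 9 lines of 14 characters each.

Answer: ---******-----
---*----------
---*----------
---*----------
---*----------
---*----------
---*----------
--------------
--------------

Derivation:
Segment 0: (3,2) -> (3,8)
Segment 1: (3,8) -> (4,8)
Segment 2: (4,8) -> (3,8)
Segment 3: (3,8) -> (7,8)
Segment 4: (7,8) -> (8,8)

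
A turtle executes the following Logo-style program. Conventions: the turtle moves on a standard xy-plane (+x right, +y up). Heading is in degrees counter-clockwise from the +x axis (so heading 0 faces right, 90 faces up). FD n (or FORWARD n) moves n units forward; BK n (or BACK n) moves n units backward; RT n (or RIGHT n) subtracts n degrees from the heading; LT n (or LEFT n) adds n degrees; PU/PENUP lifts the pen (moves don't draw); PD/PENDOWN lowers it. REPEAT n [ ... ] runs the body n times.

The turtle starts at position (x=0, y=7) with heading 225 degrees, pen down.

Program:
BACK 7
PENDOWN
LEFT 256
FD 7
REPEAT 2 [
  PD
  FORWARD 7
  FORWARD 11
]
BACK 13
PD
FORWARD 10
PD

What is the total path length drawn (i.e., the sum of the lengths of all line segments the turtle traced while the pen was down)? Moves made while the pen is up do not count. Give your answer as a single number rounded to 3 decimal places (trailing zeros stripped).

Executing turtle program step by step:
Start: pos=(0,7), heading=225, pen down
BK 7: (0,7) -> (4.95,11.95) [heading=225, draw]
PD: pen down
LT 256: heading 225 -> 121
FD 7: (4.95,11.95) -> (1.344,17.95) [heading=121, draw]
REPEAT 2 [
  -- iteration 1/2 --
  PD: pen down
  FD 7: (1.344,17.95) -> (-2.261,23.95) [heading=121, draw]
  FD 11: (-2.261,23.95) -> (-7.926,33.379) [heading=121, draw]
  -- iteration 2/2 --
  PD: pen down
  FD 7: (-7.926,33.379) -> (-11.531,39.379) [heading=121, draw]
  FD 11: (-11.531,39.379) -> (-17.197,48.808) [heading=121, draw]
]
BK 13: (-17.197,48.808) -> (-10.501,37.665) [heading=121, draw]
PD: pen down
FD 10: (-10.501,37.665) -> (-15.652,46.236) [heading=121, draw]
PD: pen down
Final: pos=(-15.652,46.236), heading=121, 8 segment(s) drawn

Segment lengths:
  seg 1: (0,7) -> (4.95,11.95), length = 7
  seg 2: (4.95,11.95) -> (1.344,17.95), length = 7
  seg 3: (1.344,17.95) -> (-2.261,23.95), length = 7
  seg 4: (-2.261,23.95) -> (-7.926,33.379), length = 11
  seg 5: (-7.926,33.379) -> (-11.531,39.379), length = 7
  seg 6: (-11.531,39.379) -> (-17.197,48.808), length = 11
  seg 7: (-17.197,48.808) -> (-10.501,37.665), length = 13
  seg 8: (-10.501,37.665) -> (-15.652,46.236), length = 10
Total = 73

Answer: 73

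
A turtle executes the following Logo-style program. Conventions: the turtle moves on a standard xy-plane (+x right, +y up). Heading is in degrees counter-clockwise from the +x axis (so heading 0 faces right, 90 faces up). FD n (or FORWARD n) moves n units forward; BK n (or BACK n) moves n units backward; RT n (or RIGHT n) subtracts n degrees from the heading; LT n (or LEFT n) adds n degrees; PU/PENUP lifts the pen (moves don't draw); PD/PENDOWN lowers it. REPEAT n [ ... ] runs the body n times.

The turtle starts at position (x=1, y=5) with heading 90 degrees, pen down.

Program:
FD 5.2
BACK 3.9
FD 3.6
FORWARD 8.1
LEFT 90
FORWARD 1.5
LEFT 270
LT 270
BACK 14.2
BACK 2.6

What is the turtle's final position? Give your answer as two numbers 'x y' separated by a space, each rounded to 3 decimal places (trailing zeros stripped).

Executing turtle program step by step:
Start: pos=(1,5), heading=90, pen down
FD 5.2: (1,5) -> (1,10.2) [heading=90, draw]
BK 3.9: (1,10.2) -> (1,6.3) [heading=90, draw]
FD 3.6: (1,6.3) -> (1,9.9) [heading=90, draw]
FD 8.1: (1,9.9) -> (1,18) [heading=90, draw]
LT 90: heading 90 -> 180
FD 1.5: (1,18) -> (-0.5,18) [heading=180, draw]
LT 270: heading 180 -> 90
LT 270: heading 90 -> 0
BK 14.2: (-0.5,18) -> (-14.7,18) [heading=0, draw]
BK 2.6: (-14.7,18) -> (-17.3,18) [heading=0, draw]
Final: pos=(-17.3,18), heading=0, 7 segment(s) drawn

Answer: -17.3 18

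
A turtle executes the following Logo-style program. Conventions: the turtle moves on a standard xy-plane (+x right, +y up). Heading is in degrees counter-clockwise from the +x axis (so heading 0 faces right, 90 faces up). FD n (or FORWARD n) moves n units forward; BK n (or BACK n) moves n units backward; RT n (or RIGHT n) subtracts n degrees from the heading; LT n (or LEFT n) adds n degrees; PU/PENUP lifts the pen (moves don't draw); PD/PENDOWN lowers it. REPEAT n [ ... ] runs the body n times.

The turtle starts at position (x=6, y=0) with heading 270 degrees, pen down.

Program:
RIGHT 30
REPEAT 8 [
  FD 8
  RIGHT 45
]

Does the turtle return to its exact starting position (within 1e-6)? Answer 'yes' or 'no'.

Executing turtle program step by step:
Start: pos=(6,0), heading=270, pen down
RT 30: heading 270 -> 240
REPEAT 8 [
  -- iteration 1/8 --
  FD 8: (6,0) -> (2,-6.928) [heading=240, draw]
  RT 45: heading 240 -> 195
  -- iteration 2/8 --
  FD 8: (2,-6.928) -> (-5.727,-8.999) [heading=195, draw]
  RT 45: heading 195 -> 150
  -- iteration 3/8 --
  FD 8: (-5.727,-8.999) -> (-12.656,-4.999) [heading=150, draw]
  RT 45: heading 150 -> 105
  -- iteration 4/8 --
  FD 8: (-12.656,-4.999) -> (-14.726,2.729) [heading=105, draw]
  RT 45: heading 105 -> 60
  -- iteration 5/8 --
  FD 8: (-14.726,2.729) -> (-10.726,9.657) [heading=60, draw]
  RT 45: heading 60 -> 15
  -- iteration 6/8 --
  FD 8: (-10.726,9.657) -> (-2.999,11.727) [heading=15, draw]
  RT 45: heading 15 -> 330
  -- iteration 7/8 --
  FD 8: (-2.999,11.727) -> (3.929,7.727) [heading=330, draw]
  RT 45: heading 330 -> 285
  -- iteration 8/8 --
  FD 8: (3.929,7.727) -> (6,0) [heading=285, draw]
  RT 45: heading 285 -> 240
]
Final: pos=(6,0), heading=240, 8 segment(s) drawn

Start position: (6, 0)
Final position: (6, 0)
Distance = 0; < 1e-6 -> CLOSED

Answer: yes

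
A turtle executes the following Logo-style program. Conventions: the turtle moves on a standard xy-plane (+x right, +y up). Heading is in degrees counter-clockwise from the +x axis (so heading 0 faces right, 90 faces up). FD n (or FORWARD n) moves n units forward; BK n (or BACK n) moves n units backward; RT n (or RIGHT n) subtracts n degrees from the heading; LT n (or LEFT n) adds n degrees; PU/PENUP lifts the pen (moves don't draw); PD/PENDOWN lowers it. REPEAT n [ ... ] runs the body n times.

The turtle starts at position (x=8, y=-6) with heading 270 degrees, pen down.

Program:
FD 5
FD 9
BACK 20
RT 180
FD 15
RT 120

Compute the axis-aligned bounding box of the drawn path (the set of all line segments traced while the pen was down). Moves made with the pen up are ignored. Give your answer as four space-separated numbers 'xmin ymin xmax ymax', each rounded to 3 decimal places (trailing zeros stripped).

Executing turtle program step by step:
Start: pos=(8,-6), heading=270, pen down
FD 5: (8,-6) -> (8,-11) [heading=270, draw]
FD 9: (8,-11) -> (8,-20) [heading=270, draw]
BK 20: (8,-20) -> (8,0) [heading=270, draw]
RT 180: heading 270 -> 90
FD 15: (8,0) -> (8,15) [heading=90, draw]
RT 120: heading 90 -> 330
Final: pos=(8,15), heading=330, 4 segment(s) drawn

Segment endpoints: x in {8, 8, 8, 8, 8}, y in {-20, -11, -6, 0, 15}
xmin=8, ymin=-20, xmax=8, ymax=15

Answer: 8 -20 8 15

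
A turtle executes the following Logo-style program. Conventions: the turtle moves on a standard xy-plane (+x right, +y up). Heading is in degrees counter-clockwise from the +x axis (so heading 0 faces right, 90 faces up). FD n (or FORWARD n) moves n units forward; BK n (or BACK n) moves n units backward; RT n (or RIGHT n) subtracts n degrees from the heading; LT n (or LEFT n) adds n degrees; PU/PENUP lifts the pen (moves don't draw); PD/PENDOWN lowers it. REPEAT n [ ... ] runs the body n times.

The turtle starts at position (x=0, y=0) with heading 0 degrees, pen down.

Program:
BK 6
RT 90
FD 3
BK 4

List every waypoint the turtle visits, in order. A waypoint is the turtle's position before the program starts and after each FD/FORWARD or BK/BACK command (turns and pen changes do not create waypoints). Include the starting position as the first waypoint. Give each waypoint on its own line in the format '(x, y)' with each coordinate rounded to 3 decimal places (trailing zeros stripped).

Executing turtle program step by step:
Start: pos=(0,0), heading=0, pen down
BK 6: (0,0) -> (-6,0) [heading=0, draw]
RT 90: heading 0 -> 270
FD 3: (-6,0) -> (-6,-3) [heading=270, draw]
BK 4: (-6,-3) -> (-6,1) [heading=270, draw]
Final: pos=(-6,1), heading=270, 3 segment(s) drawn
Waypoints (4 total):
(0, 0)
(-6, 0)
(-6, -3)
(-6, 1)

Answer: (0, 0)
(-6, 0)
(-6, -3)
(-6, 1)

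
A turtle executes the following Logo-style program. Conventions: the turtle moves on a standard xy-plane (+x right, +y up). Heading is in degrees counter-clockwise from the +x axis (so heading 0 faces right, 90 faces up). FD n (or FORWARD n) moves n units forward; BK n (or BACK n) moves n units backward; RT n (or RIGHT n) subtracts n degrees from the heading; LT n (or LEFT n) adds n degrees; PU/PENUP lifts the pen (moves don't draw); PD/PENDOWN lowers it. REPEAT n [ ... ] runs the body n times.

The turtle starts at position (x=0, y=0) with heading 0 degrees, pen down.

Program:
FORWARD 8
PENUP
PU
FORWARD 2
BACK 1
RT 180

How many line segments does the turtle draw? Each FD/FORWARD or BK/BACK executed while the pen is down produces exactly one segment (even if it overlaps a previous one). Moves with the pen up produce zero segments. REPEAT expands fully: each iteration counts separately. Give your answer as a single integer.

Executing turtle program step by step:
Start: pos=(0,0), heading=0, pen down
FD 8: (0,0) -> (8,0) [heading=0, draw]
PU: pen up
PU: pen up
FD 2: (8,0) -> (10,0) [heading=0, move]
BK 1: (10,0) -> (9,0) [heading=0, move]
RT 180: heading 0 -> 180
Final: pos=(9,0), heading=180, 1 segment(s) drawn
Segments drawn: 1

Answer: 1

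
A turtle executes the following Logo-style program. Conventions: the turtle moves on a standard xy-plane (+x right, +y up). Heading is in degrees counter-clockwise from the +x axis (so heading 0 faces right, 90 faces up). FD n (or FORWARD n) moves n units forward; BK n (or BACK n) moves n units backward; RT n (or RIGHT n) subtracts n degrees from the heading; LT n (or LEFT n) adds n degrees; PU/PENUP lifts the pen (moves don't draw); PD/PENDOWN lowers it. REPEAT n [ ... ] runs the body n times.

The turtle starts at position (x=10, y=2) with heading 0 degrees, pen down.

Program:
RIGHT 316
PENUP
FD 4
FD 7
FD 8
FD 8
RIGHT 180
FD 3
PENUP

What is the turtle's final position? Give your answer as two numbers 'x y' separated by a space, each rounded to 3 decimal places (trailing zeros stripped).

Answer: 27.264 18.672

Derivation:
Executing turtle program step by step:
Start: pos=(10,2), heading=0, pen down
RT 316: heading 0 -> 44
PU: pen up
FD 4: (10,2) -> (12.877,4.779) [heading=44, move]
FD 7: (12.877,4.779) -> (17.913,9.641) [heading=44, move]
FD 8: (17.913,9.641) -> (23.667,15.199) [heading=44, move]
FD 8: (23.667,15.199) -> (29.422,20.756) [heading=44, move]
RT 180: heading 44 -> 224
FD 3: (29.422,20.756) -> (27.264,18.672) [heading=224, move]
PU: pen up
Final: pos=(27.264,18.672), heading=224, 0 segment(s) drawn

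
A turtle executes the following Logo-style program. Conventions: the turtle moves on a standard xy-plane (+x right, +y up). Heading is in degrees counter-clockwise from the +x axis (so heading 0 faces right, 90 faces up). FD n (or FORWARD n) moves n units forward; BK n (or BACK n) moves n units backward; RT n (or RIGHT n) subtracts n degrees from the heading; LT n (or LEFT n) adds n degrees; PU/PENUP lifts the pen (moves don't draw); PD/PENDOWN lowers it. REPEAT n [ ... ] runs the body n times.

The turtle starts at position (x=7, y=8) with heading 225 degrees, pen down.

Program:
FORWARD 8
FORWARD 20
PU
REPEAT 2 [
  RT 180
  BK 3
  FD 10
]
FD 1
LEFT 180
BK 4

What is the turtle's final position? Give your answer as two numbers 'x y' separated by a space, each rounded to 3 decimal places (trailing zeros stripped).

Executing turtle program step by step:
Start: pos=(7,8), heading=225, pen down
FD 8: (7,8) -> (1.343,2.343) [heading=225, draw]
FD 20: (1.343,2.343) -> (-12.799,-11.799) [heading=225, draw]
PU: pen up
REPEAT 2 [
  -- iteration 1/2 --
  RT 180: heading 225 -> 45
  BK 3: (-12.799,-11.799) -> (-14.92,-13.92) [heading=45, move]
  FD 10: (-14.92,-13.92) -> (-7.849,-6.849) [heading=45, move]
  -- iteration 2/2 --
  RT 180: heading 45 -> 225
  BK 3: (-7.849,-6.849) -> (-5.728,-4.728) [heading=225, move]
  FD 10: (-5.728,-4.728) -> (-12.799,-11.799) [heading=225, move]
]
FD 1: (-12.799,-11.799) -> (-13.506,-12.506) [heading=225, move]
LT 180: heading 225 -> 45
BK 4: (-13.506,-12.506) -> (-16.335,-15.335) [heading=45, move]
Final: pos=(-16.335,-15.335), heading=45, 2 segment(s) drawn

Answer: -16.335 -15.335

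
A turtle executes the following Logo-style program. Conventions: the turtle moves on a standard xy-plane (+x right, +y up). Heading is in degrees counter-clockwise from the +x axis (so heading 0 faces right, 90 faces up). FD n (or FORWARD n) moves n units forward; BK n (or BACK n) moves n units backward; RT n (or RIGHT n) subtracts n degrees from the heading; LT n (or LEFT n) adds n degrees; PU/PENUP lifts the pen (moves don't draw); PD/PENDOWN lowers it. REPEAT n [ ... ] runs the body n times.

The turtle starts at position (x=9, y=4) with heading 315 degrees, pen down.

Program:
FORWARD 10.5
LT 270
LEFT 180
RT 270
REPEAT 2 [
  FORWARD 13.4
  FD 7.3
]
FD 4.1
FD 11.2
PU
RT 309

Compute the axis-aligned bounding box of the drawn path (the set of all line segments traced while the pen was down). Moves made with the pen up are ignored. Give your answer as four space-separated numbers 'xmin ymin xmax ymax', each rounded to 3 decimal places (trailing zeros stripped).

Executing turtle program step by step:
Start: pos=(9,4), heading=315, pen down
FD 10.5: (9,4) -> (16.425,-3.425) [heading=315, draw]
LT 270: heading 315 -> 225
LT 180: heading 225 -> 45
RT 270: heading 45 -> 135
REPEAT 2 [
  -- iteration 1/2 --
  FD 13.4: (16.425,-3.425) -> (6.949,6.051) [heading=135, draw]
  FD 7.3: (6.949,6.051) -> (1.788,11.212) [heading=135, draw]
  -- iteration 2/2 --
  FD 13.4: (1.788,11.212) -> (-7.688,20.688) [heading=135, draw]
  FD 7.3: (-7.688,20.688) -> (-12.85,25.85) [heading=135, draw]
]
FD 4.1: (-12.85,25.85) -> (-15.749,28.749) [heading=135, draw]
FD 11.2: (-15.749,28.749) -> (-23.668,36.668) [heading=135, draw]
PU: pen up
RT 309: heading 135 -> 186
Final: pos=(-23.668,36.668), heading=186, 7 segment(s) drawn

Segment endpoints: x in {-23.668, -15.749, -12.85, -7.688, 1.788, 6.949, 9, 16.425}, y in {-3.425, 4, 6.051, 11.212, 20.688, 25.85, 28.749, 36.668}
xmin=-23.668, ymin=-3.425, xmax=16.425, ymax=36.668

Answer: -23.668 -3.425 16.425 36.668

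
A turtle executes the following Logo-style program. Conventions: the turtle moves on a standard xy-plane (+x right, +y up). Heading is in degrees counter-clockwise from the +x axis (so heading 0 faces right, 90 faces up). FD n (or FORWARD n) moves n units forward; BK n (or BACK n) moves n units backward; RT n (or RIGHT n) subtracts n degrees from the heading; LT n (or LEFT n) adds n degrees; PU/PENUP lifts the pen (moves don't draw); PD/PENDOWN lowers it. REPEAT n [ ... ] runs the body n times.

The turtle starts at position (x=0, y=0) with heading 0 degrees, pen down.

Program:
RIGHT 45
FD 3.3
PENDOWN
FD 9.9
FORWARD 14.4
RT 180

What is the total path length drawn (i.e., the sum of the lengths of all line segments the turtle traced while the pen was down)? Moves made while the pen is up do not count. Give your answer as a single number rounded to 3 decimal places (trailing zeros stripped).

Executing turtle program step by step:
Start: pos=(0,0), heading=0, pen down
RT 45: heading 0 -> 315
FD 3.3: (0,0) -> (2.333,-2.333) [heading=315, draw]
PD: pen down
FD 9.9: (2.333,-2.333) -> (9.334,-9.334) [heading=315, draw]
FD 14.4: (9.334,-9.334) -> (19.516,-19.516) [heading=315, draw]
RT 180: heading 315 -> 135
Final: pos=(19.516,-19.516), heading=135, 3 segment(s) drawn

Segment lengths:
  seg 1: (0,0) -> (2.333,-2.333), length = 3.3
  seg 2: (2.333,-2.333) -> (9.334,-9.334), length = 9.9
  seg 3: (9.334,-9.334) -> (19.516,-19.516), length = 14.4
Total = 27.6

Answer: 27.6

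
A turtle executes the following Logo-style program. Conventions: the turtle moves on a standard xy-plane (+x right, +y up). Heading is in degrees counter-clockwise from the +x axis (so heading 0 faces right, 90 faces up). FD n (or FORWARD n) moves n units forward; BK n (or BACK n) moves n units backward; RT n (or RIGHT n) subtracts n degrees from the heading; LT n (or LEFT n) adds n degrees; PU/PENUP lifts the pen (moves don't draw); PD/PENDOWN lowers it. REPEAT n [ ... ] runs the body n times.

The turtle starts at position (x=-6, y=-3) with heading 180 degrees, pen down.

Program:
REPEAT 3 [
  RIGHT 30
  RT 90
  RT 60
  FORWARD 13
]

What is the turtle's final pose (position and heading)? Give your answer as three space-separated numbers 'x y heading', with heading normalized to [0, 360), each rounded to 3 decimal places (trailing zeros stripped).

Answer: 7 -3 0

Derivation:
Executing turtle program step by step:
Start: pos=(-6,-3), heading=180, pen down
REPEAT 3 [
  -- iteration 1/3 --
  RT 30: heading 180 -> 150
  RT 90: heading 150 -> 60
  RT 60: heading 60 -> 0
  FD 13: (-6,-3) -> (7,-3) [heading=0, draw]
  -- iteration 2/3 --
  RT 30: heading 0 -> 330
  RT 90: heading 330 -> 240
  RT 60: heading 240 -> 180
  FD 13: (7,-3) -> (-6,-3) [heading=180, draw]
  -- iteration 3/3 --
  RT 30: heading 180 -> 150
  RT 90: heading 150 -> 60
  RT 60: heading 60 -> 0
  FD 13: (-6,-3) -> (7,-3) [heading=0, draw]
]
Final: pos=(7,-3), heading=0, 3 segment(s) drawn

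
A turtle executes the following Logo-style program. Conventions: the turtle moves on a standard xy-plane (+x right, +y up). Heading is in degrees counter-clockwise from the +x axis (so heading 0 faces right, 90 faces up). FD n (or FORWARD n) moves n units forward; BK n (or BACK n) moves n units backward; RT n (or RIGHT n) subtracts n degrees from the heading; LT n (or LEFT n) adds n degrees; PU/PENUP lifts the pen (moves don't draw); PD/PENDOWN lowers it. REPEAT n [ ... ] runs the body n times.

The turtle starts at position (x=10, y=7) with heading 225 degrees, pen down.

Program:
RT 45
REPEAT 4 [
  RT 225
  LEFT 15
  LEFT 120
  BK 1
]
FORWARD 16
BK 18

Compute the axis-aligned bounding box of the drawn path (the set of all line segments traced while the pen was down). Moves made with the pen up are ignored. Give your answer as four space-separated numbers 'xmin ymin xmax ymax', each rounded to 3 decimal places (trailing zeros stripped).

Executing turtle program step by step:
Start: pos=(10,7), heading=225, pen down
RT 45: heading 225 -> 180
REPEAT 4 [
  -- iteration 1/4 --
  RT 225: heading 180 -> 315
  LT 15: heading 315 -> 330
  LT 120: heading 330 -> 90
  BK 1: (10,7) -> (10,6) [heading=90, draw]
  -- iteration 2/4 --
  RT 225: heading 90 -> 225
  LT 15: heading 225 -> 240
  LT 120: heading 240 -> 0
  BK 1: (10,6) -> (9,6) [heading=0, draw]
  -- iteration 3/4 --
  RT 225: heading 0 -> 135
  LT 15: heading 135 -> 150
  LT 120: heading 150 -> 270
  BK 1: (9,6) -> (9,7) [heading=270, draw]
  -- iteration 4/4 --
  RT 225: heading 270 -> 45
  LT 15: heading 45 -> 60
  LT 120: heading 60 -> 180
  BK 1: (9,7) -> (10,7) [heading=180, draw]
]
FD 16: (10,7) -> (-6,7) [heading=180, draw]
BK 18: (-6,7) -> (12,7) [heading=180, draw]
Final: pos=(12,7), heading=180, 6 segment(s) drawn

Segment endpoints: x in {-6, 9, 10, 12}, y in {6, 7, 7}
xmin=-6, ymin=6, xmax=12, ymax=7

Answer: -6 6 12 7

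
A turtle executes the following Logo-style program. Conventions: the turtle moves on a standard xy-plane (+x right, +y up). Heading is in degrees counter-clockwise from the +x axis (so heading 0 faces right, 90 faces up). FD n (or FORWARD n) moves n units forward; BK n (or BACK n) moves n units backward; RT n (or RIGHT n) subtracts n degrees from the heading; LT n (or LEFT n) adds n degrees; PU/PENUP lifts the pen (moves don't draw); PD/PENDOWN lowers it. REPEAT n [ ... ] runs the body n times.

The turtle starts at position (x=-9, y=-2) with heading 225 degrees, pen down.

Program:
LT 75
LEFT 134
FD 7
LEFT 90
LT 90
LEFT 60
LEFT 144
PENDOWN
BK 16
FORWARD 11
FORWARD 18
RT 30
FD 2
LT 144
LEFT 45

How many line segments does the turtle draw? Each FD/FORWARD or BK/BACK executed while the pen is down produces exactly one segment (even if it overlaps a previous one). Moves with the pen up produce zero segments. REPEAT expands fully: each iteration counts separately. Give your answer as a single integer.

Executing turtle program step by step:
Start: pos=(-9,-2), heading=225, pen down
LT 75: heading 225 -> 300
LT 134: heading 300 -> 74
FD 7: (-9,-2) -> (-7.071,4.729) [heading=74, draw]
LT 90: heading 74 -> 164
LT 90: heading 164 -> 254
LT 60: heading 254 -> 314
LT 144: heading 314 -> 98
PD: pen down
BK 16: (-7.071,4.729) -> (-4.844,-11.115) [heading=98, draw]
FD 11: (-4.844,-11.115) -> (-6.375,-0.223) [heading=98, draw]
FD 18: (-6.375,-0.223) -> (-8.88,17.602) [heading=98, draw]
RT 30: heading 98 -> 68
FD 2: (-8.88,17.602) -> (-8.131,19.457) [heading=68, draw]
LT 144: heading 68 -> 212
LT 45: heading 212 -> 257
Final: pos=(-8.131,19.457), heading=257, 5 segment(s) drawn
Segments drawn: 5

Answer: 5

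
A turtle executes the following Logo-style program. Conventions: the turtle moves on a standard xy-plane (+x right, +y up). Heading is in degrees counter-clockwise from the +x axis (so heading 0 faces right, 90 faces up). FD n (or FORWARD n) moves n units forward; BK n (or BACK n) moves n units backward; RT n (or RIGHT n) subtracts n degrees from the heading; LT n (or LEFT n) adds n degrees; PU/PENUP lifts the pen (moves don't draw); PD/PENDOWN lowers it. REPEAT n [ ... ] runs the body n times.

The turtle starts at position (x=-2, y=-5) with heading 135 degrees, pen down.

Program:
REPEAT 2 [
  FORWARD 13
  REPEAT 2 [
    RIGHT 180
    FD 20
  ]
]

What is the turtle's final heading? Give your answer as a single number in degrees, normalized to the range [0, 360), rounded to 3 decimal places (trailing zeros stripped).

Executing turtle program step by step:
Start: pos=(-2,-5), heading=135, pen down
REPEAT 2 [
  -- iteration 1/2 --
  FD 13: (-2,-5) -> (-11.192,4.192) [heading=135, draw]
  REPEAT 2 [
    -- iteration 1/2 --
    RT 180: heading 135 -> 315
    FD 20: (-11.192,4.192) -> (2.95,-9.95) [heading=315, draw]
    -- iteration 2/2 --
    RT 180: heading 315 -> 135
    FD 20: (2.95,-9.95) -> (-11.192,4.192) [heading=135, draw]
  ]
  -- iteration 2/2 --
  FD 13: (-11.192,4.192) -> (-20.385,13.385) [heading=135, draw]
  REPEAT 2 [
    -- iteration 1/2 --
    RT 180: heading 135 -> 315
    FD 20: (-20.385,13.385) -> (-6.243,-0.757) [heading=315, draw]
    -- iteration 2/2 --
    RT 180: heading 315 -> 135
    FD 20: (-6.243,-0.757) -> (-20.385,13.385) [heading=135, draw]
  ]
]
Final: pos=(-20.385,13.385), heading=135, 6 segment(s) drawn

Answer: 135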